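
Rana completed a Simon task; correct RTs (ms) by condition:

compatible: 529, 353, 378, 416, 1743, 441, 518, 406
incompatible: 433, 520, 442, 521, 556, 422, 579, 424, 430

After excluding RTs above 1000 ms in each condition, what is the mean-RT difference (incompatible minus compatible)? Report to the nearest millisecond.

compatible: exclude 1743
M(compatible) = 3041/7 = 434.429
M(incompatible) = 4327/9 = 480.778
Difference = 480.778 − 434.429 = 46.349 ms

46 ms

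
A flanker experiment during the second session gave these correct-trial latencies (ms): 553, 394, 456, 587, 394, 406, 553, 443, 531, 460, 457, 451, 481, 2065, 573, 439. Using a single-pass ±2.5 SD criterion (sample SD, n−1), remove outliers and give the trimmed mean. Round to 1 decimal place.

n = 16, ΣRT = 9243, M = 577.688
Σ(x−M)² = 2418561.44; s = √(2418561.44/15) = 401.544
Cutoffs: 577.688 ± 2.5·401.544 → [-426.2, 1581.5]
Outside: 2065 → excluded.
Retained (n=15): Σ = 7178, mean = 7178/15 = 478.533

478.5 ms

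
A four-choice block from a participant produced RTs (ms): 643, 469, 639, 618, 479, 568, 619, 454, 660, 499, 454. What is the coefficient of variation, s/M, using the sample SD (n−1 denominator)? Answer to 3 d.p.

0.152

n = 11, Σ = 6102, M = 554.7273
Σ(x−M)² = 70768.182; s = √(70768.182/10) = 84.1238
CV = 84.1238 / 554.7273 = 0.15165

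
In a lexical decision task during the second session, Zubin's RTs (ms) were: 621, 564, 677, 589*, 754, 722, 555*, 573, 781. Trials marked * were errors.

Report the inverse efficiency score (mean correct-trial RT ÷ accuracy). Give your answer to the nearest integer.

Correct trials (n=7): 621, 564, 677, 754, 722, 573, 781
Mean correct RT = 4692/7 = 670.2857 ms
Proportion correct = 7/9
IES = 670.2857 / (7/9) = 861.796 ms

862 ms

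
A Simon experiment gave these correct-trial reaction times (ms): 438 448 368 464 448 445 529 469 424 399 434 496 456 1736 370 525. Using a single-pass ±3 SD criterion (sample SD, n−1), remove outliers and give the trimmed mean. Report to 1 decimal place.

n = 16, ΣRT = 8449, M = 528.062
Σ(x−M)² = 1587704.94; s = √(1587704.94/15) = 325.341
Cutoffs: 528.062 ± 3·325.341 → [-448.0, 1504.1]
Outside: 1736 → excluded.
Retained (n=15): Σ = 6713, mean = 6713/15 = 447.533

447.5 ms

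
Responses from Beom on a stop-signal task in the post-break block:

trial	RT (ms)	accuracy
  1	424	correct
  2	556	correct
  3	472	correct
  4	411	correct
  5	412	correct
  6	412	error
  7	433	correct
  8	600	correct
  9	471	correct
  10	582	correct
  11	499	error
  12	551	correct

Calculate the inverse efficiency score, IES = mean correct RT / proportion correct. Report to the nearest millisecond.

589 ms

Correct trials (n=10): 424, 556, 472, 411, 412, 433, 600, 471, 582, 551
Mean correct RT = 4912/10 = 491.2000 ms
Proportion correct = 10/12
IES = 491.2000 / (10/12) = 589.440 ms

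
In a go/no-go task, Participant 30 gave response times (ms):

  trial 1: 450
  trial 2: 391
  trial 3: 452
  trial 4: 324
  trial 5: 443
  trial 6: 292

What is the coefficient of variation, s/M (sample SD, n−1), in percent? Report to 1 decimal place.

n = 6, Σ = 2352, M = 392.0000
Σ(x−M)² = 24190.000; s = √(24190.000/5) = 69.5557
CV = 69.5557 / 392.0000 = 0.17744 = 17.744%

17.7%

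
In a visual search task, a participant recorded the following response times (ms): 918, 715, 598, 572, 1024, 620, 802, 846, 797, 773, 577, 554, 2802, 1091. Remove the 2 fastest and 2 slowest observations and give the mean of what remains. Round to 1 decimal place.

767.0 ms

Sorted: 554, 572, 577, 598, 620, 715, 773, 797, 802, 846, 918, 1024, 1091, 2802
Drop lowest 2 (554, 572) and highest 2 (1091, 2802)
Remaining (n=10): Σ = 7670, mean = 7670/10 = 767.000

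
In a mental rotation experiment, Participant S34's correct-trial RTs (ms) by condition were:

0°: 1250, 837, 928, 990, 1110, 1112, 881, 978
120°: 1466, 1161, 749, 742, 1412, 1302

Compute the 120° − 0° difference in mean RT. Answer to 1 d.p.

M(0°) = 8086/8 = 1010.750
M(120°) = 6832/6 = 1138.667
Difference = 1138.667 − 1010.750 = 127.917 ms

127.9 ms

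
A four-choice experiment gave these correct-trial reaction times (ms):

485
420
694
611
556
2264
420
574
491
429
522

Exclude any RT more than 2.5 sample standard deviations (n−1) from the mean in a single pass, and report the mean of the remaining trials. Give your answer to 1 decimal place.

n = 11, ΣRT = 7466, M = 678.727
Σ(x−M)² = 2837518.18; s = √(2837518.18/10) = 532.684
Cutoffs: 678.727 ± 2.5·532.684 → [-653.0, 2010.4]
Outside: 2264 → excluded.
Retained (n=10): Σ = 5202, mean = 5202/10 = 520.200

520.2 ms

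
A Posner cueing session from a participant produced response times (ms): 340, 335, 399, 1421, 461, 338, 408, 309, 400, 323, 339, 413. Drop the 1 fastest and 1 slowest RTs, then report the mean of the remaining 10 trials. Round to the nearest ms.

Sorted: 309, 323, 335, 338, 339, 340, 399, 400, 408, 413, 461, 1421
Drop lowest 1 (309) and highest 1 (1421)
Remaining (n=10): Σ = 3756, mean = 3756/10 = 375.600

376 ms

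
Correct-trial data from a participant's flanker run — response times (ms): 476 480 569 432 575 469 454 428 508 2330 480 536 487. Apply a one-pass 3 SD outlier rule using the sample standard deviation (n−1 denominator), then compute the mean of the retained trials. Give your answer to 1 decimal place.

n = 13, ΣRT = 8224, M = 632.615
Σ(x−M)² = 3146447.08; s = √(3146447.08/12) = 512.059
Cutoffs: 632.615 ± 3·512.059 → [-903.6, 2168.8]
Outside: 2330 → excluded.
Retained (n=12): Σ = 5894, mean = 5894/12 = 491.167

491.2 ms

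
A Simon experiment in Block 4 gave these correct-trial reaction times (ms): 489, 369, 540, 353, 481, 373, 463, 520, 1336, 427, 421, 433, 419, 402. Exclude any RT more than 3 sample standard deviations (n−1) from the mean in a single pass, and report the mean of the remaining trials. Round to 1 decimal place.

437.7 ms

n = 14, ΣRT = 7026, M = 501.857
Σ(x−M)² = 789821.71; s = √(789821.71/13) = 246.486
Cutoffs: 501.857 ± 3·246.486 → [-237.6, 1241.3]
Outside: 1336 → excluded.
Retained (n=13): Σ = 5690, mean = 5690/13 = 437.692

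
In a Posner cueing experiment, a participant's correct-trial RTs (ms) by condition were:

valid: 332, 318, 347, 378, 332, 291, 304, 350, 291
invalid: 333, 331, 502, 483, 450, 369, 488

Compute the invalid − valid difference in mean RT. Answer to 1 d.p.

95.3 ms

M(valid) = 2943/9 = 327.000
M(invalid) = 2956/7 = 422.286
Difference = 422.286 − 327.000 = 95.286 ms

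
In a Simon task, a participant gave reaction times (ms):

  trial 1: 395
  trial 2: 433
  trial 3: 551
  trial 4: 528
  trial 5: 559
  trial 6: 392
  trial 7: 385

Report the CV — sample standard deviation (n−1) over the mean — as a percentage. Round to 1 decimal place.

n = 7, Σ = 3243, M = 463.2857
Σ(x−M)² = 37833.429; s = √(37833.429/6) = 79.4076
CV = 79.4076 / 463.2857 = 0.17140 = 17.140%

17.1%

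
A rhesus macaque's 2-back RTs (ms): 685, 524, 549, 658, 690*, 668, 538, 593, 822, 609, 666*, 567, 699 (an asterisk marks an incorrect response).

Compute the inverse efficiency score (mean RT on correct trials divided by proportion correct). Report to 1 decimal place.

742.6 ms

Correct trials (n=11): 685, 524, 549, 658, 668, 538, 593, 822, 609, 567, 699
Mean correct RT = 6912/11 = 628.3636 ms
Proportion correct = 11/13
IES = 628.3636 / (11/13) = 742.612 ms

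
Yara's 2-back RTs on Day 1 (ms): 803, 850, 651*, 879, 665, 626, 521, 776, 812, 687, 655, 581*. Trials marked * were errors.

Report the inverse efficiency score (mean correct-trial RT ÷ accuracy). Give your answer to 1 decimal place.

872.9 ms

Correct trials (n=10): 803, 850, 879, 665, 626, 521, 776, 812, 687, 655
Mean correct RT = 7274/10 = 727.4000 ms
Proportion correct = 10/12
IES = 727.4000 / (10/12) = 872.880 ms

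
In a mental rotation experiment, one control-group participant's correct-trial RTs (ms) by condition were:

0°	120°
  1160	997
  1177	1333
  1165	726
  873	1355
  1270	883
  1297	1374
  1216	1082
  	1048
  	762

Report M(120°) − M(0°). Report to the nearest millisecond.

M(0°) = 8158/7 = 1165.429
M(120°) = 9560/9 = 1062.222
Difference = 1062.222 − 1165.429 = -103.206 ms

-103 ms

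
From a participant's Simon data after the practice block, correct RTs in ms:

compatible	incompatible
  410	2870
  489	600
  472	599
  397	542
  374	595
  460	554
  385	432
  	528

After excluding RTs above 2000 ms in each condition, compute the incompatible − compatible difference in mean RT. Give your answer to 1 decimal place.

incompatible: exclude 2870
M(compatible) = 2987/7 = 426.714
M(incompatible) = 3850/7 = 550.000
Difference = 550.000 − 426.714 = 123.286 ms

123.3 ms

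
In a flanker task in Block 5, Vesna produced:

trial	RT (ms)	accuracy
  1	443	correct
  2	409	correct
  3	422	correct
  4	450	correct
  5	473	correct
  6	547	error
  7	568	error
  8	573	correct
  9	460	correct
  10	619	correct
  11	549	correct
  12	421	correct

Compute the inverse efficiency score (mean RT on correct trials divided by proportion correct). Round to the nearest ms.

Correct trials (n=10): 443, 409, 422, 450, 473, 573, 460, 619, 549, 421
Mean correct RT = 4819/10 = 481.9000 ms
Proportion correct = 10/12
IES = 481.9000 / (10/12) = 578.280 ms

578 ms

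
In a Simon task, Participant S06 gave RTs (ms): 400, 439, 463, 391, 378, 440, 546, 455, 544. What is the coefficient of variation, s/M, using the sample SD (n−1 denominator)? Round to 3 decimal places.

0.135

n = 9, Σ = 4056, M = 450.6667
Σ(x−M)² = 29628.000; s = √(29628.000/8) = 60.8564
CV = 60.8564 / 450.6667 = 0.13504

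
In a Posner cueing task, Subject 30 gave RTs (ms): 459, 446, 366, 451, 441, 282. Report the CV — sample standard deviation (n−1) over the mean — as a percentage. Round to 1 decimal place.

17.2%

n = 6, Σ = 2445, M = 407.5000
Σ(x−M)² = 24621.500; s = √(24621.500/5) = 70.1734
CV = 70.1734 / 407.5000 = 0.17220 = 17.220%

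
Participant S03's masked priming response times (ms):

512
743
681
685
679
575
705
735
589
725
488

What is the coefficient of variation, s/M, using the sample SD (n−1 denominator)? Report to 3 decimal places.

n = 11, Σ = 7117, M = 647.0000
Σ(x−M)² = 82086.000; s = √(82086.000/10) = 90.6013
CV = 90.6013 / 647.0000 = 0.14003

0.140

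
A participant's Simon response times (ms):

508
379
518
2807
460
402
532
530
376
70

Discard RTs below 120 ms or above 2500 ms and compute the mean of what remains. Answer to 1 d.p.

Excluded: 70, 2807
Retained (n=8): Σ = 3705
Mean = 3705/8 = 463.1250

463.1 ms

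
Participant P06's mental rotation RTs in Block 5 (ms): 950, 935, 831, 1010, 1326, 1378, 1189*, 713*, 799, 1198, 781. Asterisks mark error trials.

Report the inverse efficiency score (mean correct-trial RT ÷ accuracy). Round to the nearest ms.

1250 ms

Correct trials (n=9): 950, 935, 831, 1010, 1326, 1378, 799, 1198, 781
Mean correct RT = 9208/9 = 1023.1111 ms
Proportion correct = 9/11
IES = 1023.1111 / (9/11) = 1250.469 ms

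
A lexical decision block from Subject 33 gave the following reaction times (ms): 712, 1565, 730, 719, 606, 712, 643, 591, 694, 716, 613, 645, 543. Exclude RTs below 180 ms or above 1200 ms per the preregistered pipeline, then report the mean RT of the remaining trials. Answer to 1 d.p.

660.3 ms

Excluded: 1565
Retained (n=12): Σ = 7924
Mean = 7924/12 = 660.3333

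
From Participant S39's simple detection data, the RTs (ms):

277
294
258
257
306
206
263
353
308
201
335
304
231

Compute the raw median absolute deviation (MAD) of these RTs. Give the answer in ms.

Sorted: 201, 206, 231, 257, 258, 263, 277, 294, 304, 306, 308, 335, 353 → median = 277
|x − 277|: 0, 17, 19, 20, 29, 71, 14, 76, 31, 76, 58, 27, 46
Sorted deviations: 0, 14, 17, 19, 20, 27, 29, 31, 46, 58, 71, 76, 76 → MAD = 29

29 ms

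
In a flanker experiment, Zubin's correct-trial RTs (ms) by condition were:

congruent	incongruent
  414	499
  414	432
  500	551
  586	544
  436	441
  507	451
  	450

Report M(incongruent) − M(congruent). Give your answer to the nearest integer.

M(congruent) = 2857/6 = 476.167
M(incongruent) = 3368/7 = 481.143
Difference = 481.143 − 476.167 = 4.976 ms

5 ms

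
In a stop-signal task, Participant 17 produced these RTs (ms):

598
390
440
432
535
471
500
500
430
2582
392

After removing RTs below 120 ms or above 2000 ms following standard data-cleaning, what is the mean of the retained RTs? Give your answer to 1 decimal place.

Excluded: 2582
Retained (n=10): Σ = 4688
Mean = 4688/10 = 468.8000

468.8 ms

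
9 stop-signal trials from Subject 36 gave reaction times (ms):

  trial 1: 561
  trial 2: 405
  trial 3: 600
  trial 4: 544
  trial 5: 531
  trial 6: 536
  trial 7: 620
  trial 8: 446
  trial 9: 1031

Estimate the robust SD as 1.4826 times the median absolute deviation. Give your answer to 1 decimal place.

Sorted: 405, 446, 531, 536, 544, 561, 600, 620, 1031 → median = 544
|x − 544| sorted: 0, 8, 13, 17, 56, 76, 98, 139, 487 → MAD = 56
Robust SD ≈ 1.4826 × 56 = 83.026

83.0 ms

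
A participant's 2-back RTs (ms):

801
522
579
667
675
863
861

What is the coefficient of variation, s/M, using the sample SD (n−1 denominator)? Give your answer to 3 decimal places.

n = 7, Σ = 4968, M = 709.7143
Σ(x−M)² = 110069.429; s = √(110069.429/6) = 135.4434
CV = 135.4434 / 709.7143 = 0.19084

0.191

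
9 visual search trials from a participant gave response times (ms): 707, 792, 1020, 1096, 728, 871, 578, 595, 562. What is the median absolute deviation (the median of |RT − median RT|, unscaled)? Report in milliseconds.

Sorted: 562, 578, 595, 707, 728, 792, 871, 1020, 1096 → median = 728
|x − 728|: 21, 64, 292, 368, 0, 143, 150, 133, 166
Sorted deviations: 0, 21, 64, 133, 143, 150, 166, 292, 368 → MAD = 143

143 ms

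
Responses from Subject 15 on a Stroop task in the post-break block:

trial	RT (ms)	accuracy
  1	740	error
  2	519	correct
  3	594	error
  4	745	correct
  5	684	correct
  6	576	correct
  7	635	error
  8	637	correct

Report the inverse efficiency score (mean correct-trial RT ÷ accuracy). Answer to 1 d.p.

Correct trials (n=5): 519, 745, 684, 576, 637
Mean correct RT = 3161/5 = 632.2000 ms
Proportion correct = 5/8
IES = 632.2000 / (5/8) = 1011.520 ms

1011.5 ms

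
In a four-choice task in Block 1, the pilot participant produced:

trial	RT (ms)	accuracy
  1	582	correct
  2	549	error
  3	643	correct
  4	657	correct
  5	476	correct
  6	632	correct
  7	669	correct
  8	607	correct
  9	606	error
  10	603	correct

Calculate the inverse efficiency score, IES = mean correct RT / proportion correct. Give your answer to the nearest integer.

Correct trials (n=8): 582, 643, 657, 476, 632, 669, 607, 603
Mean correct RT = 4869/8 = 608.6250 ms
Proportion correct = 8/10
IES = 608.6250 / (8/10) = 760.781 ms

761 ms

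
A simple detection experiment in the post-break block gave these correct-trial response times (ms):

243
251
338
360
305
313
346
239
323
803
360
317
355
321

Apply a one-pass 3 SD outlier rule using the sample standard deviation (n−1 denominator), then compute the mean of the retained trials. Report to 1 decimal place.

313.2 ms

n = 14, ΣRT = 4874, M = 348.143
Σ(x−M)² = 245169.71; s = √(245169.71/13) = 137.329
Cutoffs: 348.143 ± 3·137.329 → [-63.8, 760.1]
Outside: 803 → excluded.
Retained (n=13): Σ = 4071, mean = 4071/13 = 313.154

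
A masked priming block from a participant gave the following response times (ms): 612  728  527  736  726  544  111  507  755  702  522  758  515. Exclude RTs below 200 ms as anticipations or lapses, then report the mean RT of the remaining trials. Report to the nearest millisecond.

636 ms

Excluded: 111
Retained (n=12): Σ = 7632
Mean = 7632/12 = 636.0000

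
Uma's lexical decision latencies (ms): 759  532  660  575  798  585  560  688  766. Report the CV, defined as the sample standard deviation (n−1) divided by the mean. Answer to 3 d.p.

n = 9, Σ = 5923, M = 658.1111
Σ(x−M)² = 80066.889; s = √(80066.889/8) = 100.0418
CV = 100.0418 / 658.1111 = 0.15201

0.152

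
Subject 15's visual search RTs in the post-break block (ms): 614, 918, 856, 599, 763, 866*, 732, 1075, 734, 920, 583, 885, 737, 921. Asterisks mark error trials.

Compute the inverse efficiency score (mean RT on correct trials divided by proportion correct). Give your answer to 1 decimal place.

Correct trials (n=13): 614, 918, 856, 599, 763, 732, 1075, 734, 920, 583, 885, 737, 921
Mean correct RT = 10337/13 = 795.1538 ms
Proportion correct = 13/14
IES = 795.1538 / (13/14) = 856.320 ms

856.3 ms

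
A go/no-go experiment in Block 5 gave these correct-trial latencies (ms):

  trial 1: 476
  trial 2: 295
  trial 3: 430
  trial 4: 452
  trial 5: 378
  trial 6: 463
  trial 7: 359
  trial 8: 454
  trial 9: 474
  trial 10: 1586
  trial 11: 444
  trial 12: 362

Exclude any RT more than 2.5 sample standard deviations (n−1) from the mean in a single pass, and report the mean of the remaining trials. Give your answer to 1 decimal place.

n = 12, ΣRT = 6173, M = 514.417
Σ(x−M)² = 1287812.92; s = √(1287812.92/11) = 342.161
Cutoffs: 514.417 ± 2.5·342.161 → [-341.0, 1369.8]
Outside: 1586 → excluded.
Retained (n=11): Σ = 4587, mean = 4587/11 = 417.000

417.0 ms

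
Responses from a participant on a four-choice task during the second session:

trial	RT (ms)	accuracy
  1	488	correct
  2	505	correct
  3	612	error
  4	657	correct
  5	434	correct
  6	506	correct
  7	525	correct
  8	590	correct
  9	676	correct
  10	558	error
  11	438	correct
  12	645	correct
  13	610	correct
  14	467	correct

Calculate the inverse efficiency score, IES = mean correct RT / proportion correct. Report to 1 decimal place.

635.9 ms

Correct trials (n=12): 488, 505, 657, 434, 506, 525, 590, 676, 438, 645, 610, 467
Mean correct RT = 6541/12 = 545.0833 ms
Proportion correct = 12/14
IES = 545.0833 / (12/14) = 635.931 ms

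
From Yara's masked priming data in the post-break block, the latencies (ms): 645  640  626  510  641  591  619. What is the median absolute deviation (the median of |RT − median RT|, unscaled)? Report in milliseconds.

15 ms

Sorted: 510, 591, 619, 626, 640, 641, 645 → median = 626
|x − 626|: 19, 14, 0, 116, 15, 35, 7
Sorted deviations: 0, 7, 14, 15, 19, 35, 116 → MAD = 15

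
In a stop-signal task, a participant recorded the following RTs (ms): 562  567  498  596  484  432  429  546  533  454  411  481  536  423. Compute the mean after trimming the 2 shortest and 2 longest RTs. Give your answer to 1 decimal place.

Sorted: 411, 423, 429, 432, 454, 481, 484, 498, 533, 536, 546, 562, 567, 596
Drop lowest 2 (411, 423) and highest 2 (567, 596)
Remaining (n=10): Σ = 4955, mean = 4955/10 = 495.500

495.5 ms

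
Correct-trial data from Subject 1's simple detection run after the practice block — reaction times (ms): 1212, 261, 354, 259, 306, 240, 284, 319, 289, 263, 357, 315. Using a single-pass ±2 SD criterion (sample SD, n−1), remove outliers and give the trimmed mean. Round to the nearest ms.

295 ms

n = 12, ΣRT = 4459, M = 371.583
Σ(x−M)² = 785588.92; s = √(785588.92/11) = 267.240
Cutoffs: 371.583 ± 2·267.240 → [-162.9, 906.1]
Outside: 1212 → excluded.
Retained (n=11): Σ = 3247, mean = 3247/11 = 295.182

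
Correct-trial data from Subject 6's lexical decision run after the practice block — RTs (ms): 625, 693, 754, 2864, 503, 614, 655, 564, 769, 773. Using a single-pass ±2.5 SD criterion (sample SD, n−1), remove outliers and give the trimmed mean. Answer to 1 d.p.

661.1 ms

n = 10, ΣRT = 8814, M = 881.400
Σ(x−M)² = 4439242.40; s = √(4439242.40/9) = 702.317
Cutoffs: 881.400 ± 2.5·702.317 → [-874.4, 2637.2]
Outside: 2864 → excluded.
Retained (n=9): Σ = 5950, mean = 5950/9 = 661.111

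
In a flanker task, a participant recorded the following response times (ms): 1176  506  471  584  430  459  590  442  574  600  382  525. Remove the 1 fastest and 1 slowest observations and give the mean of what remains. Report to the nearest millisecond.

518 ms

Sorted: 382, 430, 442, 459, 471, 506, 525, 574, 584, 590, 600, 1176
Drop lowest 1 (382) and highest 1 (1176)
Remaining (n=10): Σ = 5181, mean = 5181/10 = 518.100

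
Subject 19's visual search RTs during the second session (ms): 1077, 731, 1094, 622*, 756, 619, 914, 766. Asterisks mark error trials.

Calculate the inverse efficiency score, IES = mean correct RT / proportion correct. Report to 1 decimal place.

972.6 ms

Correct trials (n=7): 1077, 731, 1094, 756, 619, 914, 766
Mean correct RT = 5957/7 = 851.0000 ms
Proportion correct = 7/8
IES = 851.0000 / (7/8) = 972.571 ms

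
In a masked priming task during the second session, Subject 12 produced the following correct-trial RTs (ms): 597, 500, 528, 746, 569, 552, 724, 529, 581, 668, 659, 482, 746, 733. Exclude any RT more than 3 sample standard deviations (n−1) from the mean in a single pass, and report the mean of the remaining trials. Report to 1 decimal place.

615.3 ms

n = 14, ΣRT = 8614, M = 615.286
Σ(x−M)² = 118314.86; s = √(118314.86/13) = 95.400
Cutoffs: 615.286 ± 3·95.400 → [329.1, 901.5]
No RTs fall outside the cutoffs; all 14 retained. Mean = 8614/14 = 615.286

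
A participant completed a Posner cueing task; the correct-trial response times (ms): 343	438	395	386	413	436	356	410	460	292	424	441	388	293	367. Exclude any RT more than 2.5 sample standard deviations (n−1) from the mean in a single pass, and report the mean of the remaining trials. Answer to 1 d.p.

n = 15, ΣRT = 5842, M = 389.467
Σ(x−M)² = 36953.73; s = √(36953.73/14) = 51.377
Cutoffs: 389.467 ± 2.5·51.377 → [261.0, 517.9]
No RTs fall outside the cutoffs; all 15 retained. Mean = 5842/15 = 389.467

389.5 ms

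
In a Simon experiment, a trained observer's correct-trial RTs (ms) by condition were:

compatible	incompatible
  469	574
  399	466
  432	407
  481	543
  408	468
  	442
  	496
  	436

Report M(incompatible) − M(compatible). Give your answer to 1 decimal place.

41.2 ms

M(compatible) = 2189/5 = 437.800
M(incompatible) = 3832/8 = 479.000
Difference = 479.000 − 437.800 = 41.200 ms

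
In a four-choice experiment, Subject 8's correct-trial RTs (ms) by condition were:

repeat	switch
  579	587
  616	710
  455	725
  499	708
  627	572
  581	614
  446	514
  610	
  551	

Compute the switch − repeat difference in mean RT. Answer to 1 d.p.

M(repeat) = 4964/9 = 551.556
M(switch) = 4430/7 = 632.857
Difference = 632.857 − 551.556 = 81.302 ms

81.3 ms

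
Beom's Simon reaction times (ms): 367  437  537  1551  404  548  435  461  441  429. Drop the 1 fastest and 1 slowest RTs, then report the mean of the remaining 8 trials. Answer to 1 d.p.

Sorted: 367, 404, 429, 435, 437, 441, 461, 537, 548, 1551
Drop lowest 1 (367) and highest 1 (1551)
Remaining (n=8): Σ = 3692, mean = 3692/8 = 461.500

461.5 ms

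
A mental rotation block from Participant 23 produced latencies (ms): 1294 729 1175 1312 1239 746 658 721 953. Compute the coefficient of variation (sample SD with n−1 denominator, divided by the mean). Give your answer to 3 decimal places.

n = 9, Σ = 8827, M = 980.7778
Σ(x−M)² = 603171.556; s = √(603171.556/8) = 274.5841
CV = 274.5841 / 980.7778 = 0.27997

0.280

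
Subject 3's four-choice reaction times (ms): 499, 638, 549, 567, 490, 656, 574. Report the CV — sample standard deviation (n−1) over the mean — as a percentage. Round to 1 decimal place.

11.1%

n = 7, Σ = 3973, M = 567.5714
Σ(x−M)² = 23885.714; s = √(23885.714/6) = 63.0948
CV = 63.0948 / 567.5714 = 0.11117 = 11.117%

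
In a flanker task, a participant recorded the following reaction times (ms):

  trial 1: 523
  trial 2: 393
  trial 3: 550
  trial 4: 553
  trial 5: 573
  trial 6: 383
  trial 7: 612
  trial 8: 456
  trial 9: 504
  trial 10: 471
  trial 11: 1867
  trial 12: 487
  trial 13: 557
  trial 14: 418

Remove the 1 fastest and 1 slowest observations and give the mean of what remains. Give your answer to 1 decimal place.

Sorted: 383, 393, 418, 456, 471, 487, 504, 523, 550, 553, 557, 573, 612, 1867
Drop lowest 1 (383) and highest 1 (1867)
Remaining (n=12): Σ = 6097, mean = 6097/12 = 508.083

508.1 ms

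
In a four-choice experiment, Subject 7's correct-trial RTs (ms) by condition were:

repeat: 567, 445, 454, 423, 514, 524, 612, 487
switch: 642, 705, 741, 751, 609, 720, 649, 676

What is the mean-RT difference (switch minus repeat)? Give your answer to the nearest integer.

183 ms

M(repeat) = 4026/8 = 503.250
M(switch) = 5493/8 = 686.625
Difference = 686.625 − 503.250 = 183.375 ms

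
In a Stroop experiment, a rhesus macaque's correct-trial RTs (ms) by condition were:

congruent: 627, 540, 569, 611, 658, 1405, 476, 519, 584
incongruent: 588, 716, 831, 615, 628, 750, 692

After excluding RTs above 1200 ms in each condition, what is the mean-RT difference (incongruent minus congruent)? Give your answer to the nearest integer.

congruent: exclude 1405
M(congruent) = 4584/8 = 573.000
M(incongruent) = 4820/7 = 688.571
Difference = 688.571 − 573.000 = 115.571 ms

116 ms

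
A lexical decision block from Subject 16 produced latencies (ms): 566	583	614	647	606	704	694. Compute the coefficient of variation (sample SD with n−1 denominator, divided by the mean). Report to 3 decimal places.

0.084

n = 7, Σ = 4414, M = 630.5714
Σ(x−M)² = 16995.714; s = √(16995.714/6) = 53.2224
CV = 53.2224 / 630.5714 = 0.08440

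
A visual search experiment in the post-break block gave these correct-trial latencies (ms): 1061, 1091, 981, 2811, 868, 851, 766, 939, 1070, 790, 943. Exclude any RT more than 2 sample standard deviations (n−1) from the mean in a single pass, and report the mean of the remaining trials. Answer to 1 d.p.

936.0 ms

n = 11, ΣRT = 12171, M = 1106.455
Σ(x−M)² = 3317776.73; s = √(3317776.73/10) = 576.001
Cutoffs: 1106.455 ± 2·576.001 → [-45.5, 2258.5]
Outside: 2811 → excluded.
Retained (n=10): Σ = 9360, mean = 9360/10 = 936.000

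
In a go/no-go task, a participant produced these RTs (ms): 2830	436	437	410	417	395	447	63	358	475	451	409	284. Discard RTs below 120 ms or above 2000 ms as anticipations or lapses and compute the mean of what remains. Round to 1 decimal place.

410.8 ms

Excluded: 63, 2830
Retained (n=11): Σ = 4519
Mean = 4519/11 = 410.8182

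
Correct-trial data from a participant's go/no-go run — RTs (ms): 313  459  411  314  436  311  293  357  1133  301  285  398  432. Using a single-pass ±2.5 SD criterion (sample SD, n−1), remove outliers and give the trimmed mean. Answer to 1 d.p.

n = 13, ΣRT = 5443, M = 418.692
Σ(x−M)² = 597882.77; s = √(597882.77/12) = 223.212
Cutoffs: 418.692 ± 2.5·223.212 → [-139.3, 976.7]
Outside: 1133 → excluded.
Retained (n=12): Σ = 4310, mean = 4310/12 = 359.167

359.2 ms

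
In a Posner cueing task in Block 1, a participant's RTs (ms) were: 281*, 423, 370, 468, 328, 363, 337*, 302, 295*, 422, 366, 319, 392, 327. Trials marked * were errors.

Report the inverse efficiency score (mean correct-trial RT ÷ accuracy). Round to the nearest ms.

472 ms

Correct trials (n=11): 423, 370, 468, 328, 363, 302, 422, 366, 319, 392, 327
Mean correct RT = 4080/11 = 370.9091 ms
Proportion correct = 11/14
IES = 370.9091 / (11/14) = 472.066 ms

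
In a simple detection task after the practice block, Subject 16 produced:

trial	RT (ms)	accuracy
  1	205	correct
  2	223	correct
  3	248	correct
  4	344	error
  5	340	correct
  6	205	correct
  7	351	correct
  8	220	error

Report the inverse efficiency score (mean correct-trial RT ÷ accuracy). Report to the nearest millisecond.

349 ms

Correct trials (n=6): 205, 223, 248, 340, 205, 351
Mean correct RT = 1572/6 = 262.0000 ms
Proportion correct = 6/8
IES = 262.0000 / (6/8) = 349.333 ms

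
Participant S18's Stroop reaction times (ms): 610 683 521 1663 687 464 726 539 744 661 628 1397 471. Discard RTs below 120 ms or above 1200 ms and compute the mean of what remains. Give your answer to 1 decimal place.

Excluded: 1397, 1663
Retained (n=11): Σ = 6734
Mean = 6734/11 = 612.1818

612.2 ms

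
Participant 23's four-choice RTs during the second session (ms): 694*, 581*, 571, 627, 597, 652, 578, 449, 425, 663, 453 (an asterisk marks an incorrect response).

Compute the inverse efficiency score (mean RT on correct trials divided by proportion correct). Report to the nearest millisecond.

681 ms

Correct trials (n=9): 571, 627, 597, 652, 578, 449, 425, 663, 453
Mean correct RT = 5015/9 = 557.2222 ms
Proportion correct = 9/11
IES = 557.2222 / (9/11) = 681.049 ms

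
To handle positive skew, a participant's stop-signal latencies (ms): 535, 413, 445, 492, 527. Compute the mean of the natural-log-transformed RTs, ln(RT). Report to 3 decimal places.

6.174

ln(RT): 6.2823, 6.0234, 6.0981, 6.1985, 6.2672
Σ ln(RT) = 30.8695
Mean = 30.8695/5 = 6.17389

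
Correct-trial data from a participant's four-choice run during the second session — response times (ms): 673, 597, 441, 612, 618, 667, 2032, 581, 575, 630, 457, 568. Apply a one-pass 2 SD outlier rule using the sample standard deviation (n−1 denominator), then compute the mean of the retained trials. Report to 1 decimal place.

583.5 ms

n = 12, ΣRT = 8451, M = 704.250
Σ(x−M)² = 1979142.25; s = √(1979142.25/11) = 424.172
Cutoffs: 704.250 ± 2·424.172 → [-144.1, 1552.6]
Outside: 2032 → excluded.
Retained (n=11): Σ = 6419, mean = 6419/11 = 583.545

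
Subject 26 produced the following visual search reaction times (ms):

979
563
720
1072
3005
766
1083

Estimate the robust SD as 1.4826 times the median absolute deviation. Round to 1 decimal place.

315.8 ms

Sorted: 563, 720, 766, 979, 1072, 1083, 3005 → median = 979
|x − 979| sorted: 0, 93, 104, 213, 259, 416, 2026 → MAD = 213
Robust SD ≈ 1.4826 × 213 = 315.794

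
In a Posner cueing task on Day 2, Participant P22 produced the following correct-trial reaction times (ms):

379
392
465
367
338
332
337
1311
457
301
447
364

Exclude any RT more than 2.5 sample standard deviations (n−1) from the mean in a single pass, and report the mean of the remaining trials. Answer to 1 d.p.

379.9 ms

n = 12, ΣRT = 5490, M = 457.500
Σ(x−M)² = 825057.00; s = √(825057.00/11) = 273.871
Cutoffs: 457.500 ± 2.5·273.871 → [-227.2, 1142.2]
Outside: 1311 → excluded.
Retained (n=11): Σ = 4179, mean = 4179/11 = 379.909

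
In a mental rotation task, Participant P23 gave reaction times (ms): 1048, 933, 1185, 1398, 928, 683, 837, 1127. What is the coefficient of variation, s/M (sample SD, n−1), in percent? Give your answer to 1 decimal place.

n = 8, Σ = 8139, M = 1017.3750
Σ(x−M)² = 345377.875; s = √(345377.875/7) = 222.1254
CV = 222.1254 / 1017.3750 = 0.21833 = 21.833%

21.8%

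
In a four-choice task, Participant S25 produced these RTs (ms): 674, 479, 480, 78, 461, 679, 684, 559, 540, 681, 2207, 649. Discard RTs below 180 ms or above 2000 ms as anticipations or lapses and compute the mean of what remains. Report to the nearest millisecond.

Excluded: 78, 2207
Retained (n=10): Σ = 5886
Mean = 5886/10 = 588.6000

589 ms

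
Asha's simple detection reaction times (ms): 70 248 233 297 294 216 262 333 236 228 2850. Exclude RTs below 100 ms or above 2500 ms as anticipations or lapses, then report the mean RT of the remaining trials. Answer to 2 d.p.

260.78 ms

Excluded: 70, 2850
Retained (n=9): Σ = 2347
Mean = 2347/9 = 260.7778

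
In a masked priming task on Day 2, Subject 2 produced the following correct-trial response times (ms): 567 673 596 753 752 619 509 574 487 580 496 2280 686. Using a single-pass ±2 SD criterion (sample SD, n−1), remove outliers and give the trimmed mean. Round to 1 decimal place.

607.7 ms

n = 13, ΣRT = 9572, M = 736.308
Σ(x−M)² = 2674508.77; s = √(2674508.77/12) = 472.097
Cutoffs: 736.308 ± 2·472.097 → [-207.9, 1680.5]
Outside: 2280 → excluded.
Retained (n=12): Σ = 7292, mean = 7292/12 = 607.667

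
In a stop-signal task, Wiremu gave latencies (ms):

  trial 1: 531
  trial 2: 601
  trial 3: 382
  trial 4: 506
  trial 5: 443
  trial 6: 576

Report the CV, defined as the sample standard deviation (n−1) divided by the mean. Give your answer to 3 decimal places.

0.163

n = 6, Σ = 3039, M = 506.5000
Σ(x−M)² = 33893.500; s = √(33893.500/5) = 82.3329
CV = 82.3329 / 506.5000 = 0.16255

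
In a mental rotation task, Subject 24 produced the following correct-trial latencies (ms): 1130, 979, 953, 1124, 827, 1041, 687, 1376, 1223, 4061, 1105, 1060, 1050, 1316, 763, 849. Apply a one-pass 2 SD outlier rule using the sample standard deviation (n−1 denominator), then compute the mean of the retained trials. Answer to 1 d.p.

1032.2 ms

n = 16, ΣRT = 19544, M = 1221.500
Σ(x−M)² = 9136286.00; s = √(9136286.00/15) = 780.439
Cutoffs: 1221.500 ± 2·780.439 → [-339.4, 2782.4]
Outside: 4061 → excluded.
Retained (n=15): Σ = 15483, mean = 15483/15 = 1032.200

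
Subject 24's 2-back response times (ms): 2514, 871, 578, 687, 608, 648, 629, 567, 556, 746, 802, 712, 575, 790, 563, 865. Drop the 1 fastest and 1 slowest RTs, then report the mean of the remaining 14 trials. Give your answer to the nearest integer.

689 ms

Sorted: 556, 563, 567, 575, 578, 608, 629, 648, 687, 712, 746, 790, 802, 865, 871, 2514
Drop lowest 1 (556) and highest 1 (2514)
Remaining (n=14): Σ = 9641, mean = 9641/14 = 688.643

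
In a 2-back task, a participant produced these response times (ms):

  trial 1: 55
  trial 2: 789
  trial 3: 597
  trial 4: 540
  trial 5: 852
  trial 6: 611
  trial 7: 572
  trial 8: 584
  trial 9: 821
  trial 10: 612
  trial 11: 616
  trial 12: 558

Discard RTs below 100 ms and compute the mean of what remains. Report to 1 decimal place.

650.2 ms

Excluded: 55
Retained (n=11): Σ = 7152
Mean = 7152/11 = 650.1818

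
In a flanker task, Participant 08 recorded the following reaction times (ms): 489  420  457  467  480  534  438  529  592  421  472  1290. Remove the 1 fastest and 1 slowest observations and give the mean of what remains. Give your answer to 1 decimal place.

Sorted: 420, 421, 438, 457, 467, 472, 480, 489, 529, 534, 592, 1290
Drop lowest 1 (420) and highest 1 (1290)
Remaining (n=10): Σ = 4879, mean = 4879/10 = 487.900

487.9 ms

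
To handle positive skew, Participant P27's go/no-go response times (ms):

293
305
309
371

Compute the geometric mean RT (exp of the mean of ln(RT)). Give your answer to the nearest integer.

318 ms

ln(RT): 5.6802, 5.7203, 5.7333, 5.9162
Mean ln(RT) = 23.0500/4 = 5.76251
Geometric mean = exp(5.76251) = 318.14 ms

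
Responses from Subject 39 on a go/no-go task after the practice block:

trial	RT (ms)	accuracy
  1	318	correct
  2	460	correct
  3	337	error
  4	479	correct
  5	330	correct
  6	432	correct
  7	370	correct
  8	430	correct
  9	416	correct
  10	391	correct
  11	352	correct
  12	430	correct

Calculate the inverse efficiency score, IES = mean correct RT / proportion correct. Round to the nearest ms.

437 ms

Correct trials (n=11): 318, 460, 479, 330, 432, 370, 430, 416, 391, 352, 430
Mean correct RT = 4408/11 = 400.7273 ms
Proportion correct = 11/12
IES = 400.7273 / (11/12) = 437.157 ms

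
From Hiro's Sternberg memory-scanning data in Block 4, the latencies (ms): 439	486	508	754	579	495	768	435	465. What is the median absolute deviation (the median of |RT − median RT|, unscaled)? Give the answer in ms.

56 ms

Sorted: 435, 439, 465, 486, 495, 508, 579, 754, 768 → median = 495
|x − 495|: 56, 9, 13, 259, 84, 0, 273, 60, 30
Sorted deviations: 0, 9, 13, 30, 56, 60, 84, 259, 273 → MAD = 56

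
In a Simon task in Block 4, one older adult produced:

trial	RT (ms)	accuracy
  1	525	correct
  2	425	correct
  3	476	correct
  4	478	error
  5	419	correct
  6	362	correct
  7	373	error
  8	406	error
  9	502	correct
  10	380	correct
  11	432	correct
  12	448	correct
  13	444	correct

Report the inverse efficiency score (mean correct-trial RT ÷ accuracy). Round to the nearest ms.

Correct trials (n=10): 525, 425, 476, 419, 362, 502, 380, 432, 448, 444
Mean correct RT = 4413/10 = 441.3000 ms
Proportion correct = 10/13
IES = 441.3000 / (10/13) = 573.690 ms

574 ms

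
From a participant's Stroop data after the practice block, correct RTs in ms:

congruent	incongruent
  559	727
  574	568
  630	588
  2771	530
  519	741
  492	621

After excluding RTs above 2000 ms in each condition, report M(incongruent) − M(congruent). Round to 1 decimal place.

74.4 ms

congruent: exclude 2771
M(congruent) = 2774/5 = 554.800
M(incongruent) = 3775/6 = 629.167
Difference = 629.167 − 554.800 = 74.367 ms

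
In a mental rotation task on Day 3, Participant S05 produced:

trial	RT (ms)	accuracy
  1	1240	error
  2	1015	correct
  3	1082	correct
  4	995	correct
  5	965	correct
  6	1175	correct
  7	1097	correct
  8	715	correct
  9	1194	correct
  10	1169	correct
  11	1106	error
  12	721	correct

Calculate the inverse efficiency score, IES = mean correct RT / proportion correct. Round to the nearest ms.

1215 ms

Correct trials (n=10): 1015, 1082, 995, 965, 1175, 1097, 715, 1194, 1169, 721
Mean correct RT = 10128/10 = 1012.8000 ms
Proportion correct = 10/12
IES = 1012.8000 / (10/12) = 1215.360 ms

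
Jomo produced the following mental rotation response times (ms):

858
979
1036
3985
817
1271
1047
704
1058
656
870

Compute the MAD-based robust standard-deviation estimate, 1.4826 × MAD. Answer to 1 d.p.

Sorted: 656, 704, 817, 858, 870, 979, 1036, 1047, 1058, 1271, 3985 → median = 979
|x − 979| sorted: 0, 57, 68, 79, 109, 121, 162, 275, 292, 323, 3006 → MAD = 121
Robust SD ≈ 1.4826 × 121 = 179.395

179.4 ms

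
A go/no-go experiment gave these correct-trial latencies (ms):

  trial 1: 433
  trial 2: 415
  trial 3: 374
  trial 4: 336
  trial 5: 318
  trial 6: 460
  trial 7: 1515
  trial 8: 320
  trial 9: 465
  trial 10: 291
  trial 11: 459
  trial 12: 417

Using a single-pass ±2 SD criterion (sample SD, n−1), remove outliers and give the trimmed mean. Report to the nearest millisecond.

390 ms

n = 12, ΣRT = 5803, M = 483.583
Σ(x−M)² = 1202076.92; s = √(1202076.92/11) = 330.575
Cutoffs: 483.583 ± 2·330.575 → [-177.6, 1144.7]
Outside: 1515 → excluded.
Retained (n=11): Σ = 4288, mean = 4288/11 = 389.818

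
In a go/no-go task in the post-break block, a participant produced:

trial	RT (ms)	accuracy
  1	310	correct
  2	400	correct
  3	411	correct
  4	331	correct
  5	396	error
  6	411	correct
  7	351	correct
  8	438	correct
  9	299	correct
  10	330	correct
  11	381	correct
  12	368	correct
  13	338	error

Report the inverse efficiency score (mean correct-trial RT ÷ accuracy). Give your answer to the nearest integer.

Correct trials (n=11): 310, 400, 411, 331, 411, 351, 438, 299, 330, 381, 368
Mean correct RT = 4030/11 = 366.3636 ms
Proportion correct = 11/13
IES = 366.3636 / (11/13) = 432.975 ms

433 ms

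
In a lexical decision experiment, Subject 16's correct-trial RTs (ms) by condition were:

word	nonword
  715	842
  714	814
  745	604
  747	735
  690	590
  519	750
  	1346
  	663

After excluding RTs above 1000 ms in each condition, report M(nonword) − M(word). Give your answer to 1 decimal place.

25.7 ms

nonword: exclude 1346
M(word) = 4130/6 = 688.333
M(nonword) = 4998/7 = 714.000
Difference = 714.000 − 688.333 = 25.667 ms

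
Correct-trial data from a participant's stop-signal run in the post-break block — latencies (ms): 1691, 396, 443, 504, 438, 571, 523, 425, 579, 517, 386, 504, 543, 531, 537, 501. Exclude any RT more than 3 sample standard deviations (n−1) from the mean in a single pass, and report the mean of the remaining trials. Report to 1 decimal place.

n = 16, ΣRT = 9089, M = 568.062
Σ(x−M)² = 1397202.94; s = √(1397202.94/15) = 305.200
Cutoffs: 568.062 ± 3·305.200 → [-347.5, 1483.7]
Outside: 1691 → excluded.
Retained (n=15): Σ = 7398, mean = 7398/15 = 493.200

493.2 ms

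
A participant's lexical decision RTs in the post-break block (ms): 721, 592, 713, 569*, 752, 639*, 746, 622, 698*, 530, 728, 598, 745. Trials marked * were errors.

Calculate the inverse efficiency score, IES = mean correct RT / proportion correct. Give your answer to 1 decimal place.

Correct trials (n=10): 721, 592, 713, 752, 746, 622, 530, 728, 598, 745
Mean correct RT = 6747/10 = 674.7000 ms
Proportion correct = 10/13
IES = 674.7000 / (10/13) = 877.110 ms

877.1 ms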